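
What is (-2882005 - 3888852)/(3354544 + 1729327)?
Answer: -6770857/5083871 ≈ -1.3318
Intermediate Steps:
(-2882005 - 3888852)/(3354544 + 1729327) = -6770857/5083871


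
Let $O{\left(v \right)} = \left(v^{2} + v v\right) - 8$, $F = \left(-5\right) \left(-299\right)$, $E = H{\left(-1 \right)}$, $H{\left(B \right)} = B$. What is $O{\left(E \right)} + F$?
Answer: $1489$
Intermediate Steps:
$E = -1$
$F = 1495$
$O{\left(v \right)} = -8 + 2 v^{2}$ ($O{\left(v \right)} = \left(v^{2} + v^{2}\right) - 8 = 2 v^{2} - 8 = -8 + 2 v^{2}$)
$O{\left(E \right)} + F = \left(-8 + 2 \left(-1\right)^{2}\right) + 1495 = \left(-8 + 2 \cdot 1\right) + 1495 = \left(-8 + 2\right) + 1495 = -6 + 1495 = 1489$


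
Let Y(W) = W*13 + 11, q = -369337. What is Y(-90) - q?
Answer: 368178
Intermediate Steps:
Y(W) = 11 + 13*W (Y(W) = 13*W + 11 = 11 + 13*W)
Y(-90) - q = (11 + 13*(-90)) - 1*(-369337) = (11 - 1170) + 369337 = -1159 + 369337 = 368178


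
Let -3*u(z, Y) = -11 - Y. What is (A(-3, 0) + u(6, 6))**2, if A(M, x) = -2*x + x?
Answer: 289/9 ≈ 32.111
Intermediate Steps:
A(M, x) = -x
u(z, Y) = 11/3 + Y/3 (u(z, Y) = -(-11 - Y)/3 = 11/3 + Y/3)
(A(-3, 0) + u(6, 6))**2 = (-1*0 + (11/3 + (1/3)*6))**2 = (0 + (11/3 + 2))**2 = (0 + 17/3)**2 = (17/3)**2 = 289/9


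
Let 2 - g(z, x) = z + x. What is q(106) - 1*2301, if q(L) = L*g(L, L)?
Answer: -24561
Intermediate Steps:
g(z, x) = 2 - x - z (g(z, x) = 2 - (z + x) = 2 - (x + z) = 2 + (-x - z) = 2 - x - z)
q(L) = L*(2 - 2*L) (q(L) = L*(2 - L - L) = L*(2 - 2*L))
q(106) - 1*2301 = 2*106*(1 - 1*106) - 1*2301 = 2*106*(1 - 106) - 2301 = 2*106*(-105) - 2301 = -22260 - 2301 = -24561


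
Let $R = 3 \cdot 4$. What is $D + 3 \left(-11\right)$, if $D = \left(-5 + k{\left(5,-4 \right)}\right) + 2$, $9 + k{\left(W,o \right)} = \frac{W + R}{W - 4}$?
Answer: $-28$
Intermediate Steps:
$R = 12$
$k{\left(W,o \right)} = -9 + \frac{12 + W}{-4 + W}$ ($k{\left(W,o \right)} = -9 + \frac{W + 12}{W - 4} = -9 + \frac{12 + W}{-4 + W}$)
$D = 5$ ($D = \left(-5 + \frac{8 \left(6 - 5\right)}{-4 + 5}\right) + 2 = \left(-5 + \frac{8 \left(6 - 5\right)}{1}\right) + 2 = \left(-5 + 8 \cdot 1 \cdot 1\right) + 2 = \left(-5 + 8\right) + 2 = 3 + 2 = 5$)
$D + 3 \left(-11\right) = 5 + 3 \left(-11\right) = 5 - 33 = -28$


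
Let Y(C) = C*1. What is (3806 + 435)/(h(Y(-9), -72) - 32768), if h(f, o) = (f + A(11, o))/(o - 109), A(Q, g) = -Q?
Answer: -767621/5930988 ≈ -0.12943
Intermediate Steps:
Y(C) = C
h(f, o) = (-11 + f)/(-109 + o) (h(f, o) = (f - 1*11)/(o - 109) = (f - 11)/(-109 + o) = (-11 + f)/(-109 + o))
(3806 + 435)/(h(Y(-9), -72) - 32768) = (3806 + 435)/((-11 - 9)/(-109 - 72) - 32768) = 4241/(-20/(-181) - 32768) = 4241/(-1/181*(-20) - 32768) = 4241/(20/181 - 32768) = 4241/(-5930988/181) = 4241*(-181/5930988) = -767621/5930988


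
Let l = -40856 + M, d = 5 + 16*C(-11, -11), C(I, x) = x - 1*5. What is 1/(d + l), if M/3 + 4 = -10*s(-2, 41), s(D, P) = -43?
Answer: -1/39829 ≈ -2.5107e-5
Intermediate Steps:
C(I, x) = -5 + x (C(I, x) = x - 5 = -5 + x)
M = 1278 (M = -12 + 3*(-10*(-43)) = -12 + 3*430 = -12 + 1290 = 1278)
d = -251 (d = 5 + 16*(-5 - 11) = 5 + 16*(-16) = 5 - 256 = -251)
l = -39578 (l = -40856 + 1278 = -39578)
1/(d + l) = 1/(-251 - 39578) = 1/(-39829) = -1/39829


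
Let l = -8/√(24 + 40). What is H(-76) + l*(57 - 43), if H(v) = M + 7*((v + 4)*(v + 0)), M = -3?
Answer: 38287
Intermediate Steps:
l = -1 (l = -8/(√64) = -8/8 = -8*⅛ = -1)
H(v) = -3 + 7*v*(4 + v) (H(v) = -3 + 7*((v + 4)*(v + 0)) = -3 + 7*((4 + v)*v) = -3 + 7*(v*(4 + v)) = -3 + 7*v*(4 + v))
H(-76) + l*(57 - 43) = (-3 + 7*(-76)² + 28*(-76)) - (57 - 43) = (-3 + 7*5776 - 2128) - 1*14 = (-3 + 40432 - 2128) - 14 = 38301 - 14 = 38287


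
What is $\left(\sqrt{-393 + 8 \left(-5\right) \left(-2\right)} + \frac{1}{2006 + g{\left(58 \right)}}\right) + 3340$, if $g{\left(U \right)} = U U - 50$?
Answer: $\frac{17768801}{5320} + i \sqrt{313} \approx 3340.0 + 17.692 i$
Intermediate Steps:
$g{\left(U \right)} = -50 + U^{2}$ ($g{\left(U \right)} = U^{2} - 50 = -50 + U^{2}$)
$\left(\sqrt{-393 + 8 \left(-5\right) \left(-2\right)} + \frac{1}{2006 + g{\left(58 \right)}}\right) + 3340 = \left(\sqrt{-393 + 8 \left(-5\right) \left(-2\right)} + \frac{1}{2006 - \left(50 - 58^{2}\right)}\right) + 3340 = \left(\sqrt{-393 - -80} + \frac{1}{2006 + \left(-50 + 3364\right)}\right) + 3340 = \left(\sqrt{-393 + 80} + \frac{1}{2006 + 3314}\right) + 3340 = \left(\sqrt{-313} + \frac{1}{5320}\right) + 3340 = \left(i \sqrt{313} + \frac{1}{5320}\right) + 3340 = \left(\frac{1}{5320} + i \sqrt{313}\right) + 3340 = \frac{17768801}{5320} + i \sqrt{313}$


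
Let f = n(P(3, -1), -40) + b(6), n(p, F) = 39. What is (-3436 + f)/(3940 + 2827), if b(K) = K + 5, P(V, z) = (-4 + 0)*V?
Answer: -3386/6767 ≈ -0.50037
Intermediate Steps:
P(V, z) = -4*V
b(K) = 5 + K
f = 50 (f = 39 + (5 + 6) = 39 + 11 = 50)
(-3436 + f)/(3940 + 2827) = (-3436 + 50)/(3940 + 2827) = -3386/6767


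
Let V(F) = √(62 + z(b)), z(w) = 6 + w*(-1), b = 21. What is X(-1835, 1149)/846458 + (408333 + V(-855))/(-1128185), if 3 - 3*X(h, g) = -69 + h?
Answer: -1034758754747/2864883656190 - √47/1128185 ≈ -0.36119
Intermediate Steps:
z(w) = 6 - w
X(h, g) = 24 - h/3 (X(h, g) = 1 - (-69 + h)/3 = 1 + (23 - h/3) = 24 - h/3)
V(F) = √47 (V(F) = √(62 + (6 - 1*21)) = √(62 + (6 - 21)) = √(62 - 15) = √47)
X(-1835, 1149)/846458 + (408333 + V(-855))/(-1128185) = (24 - ⅓*(-1835))/846458 + (408333 + √47)/(-1128185) = (24 + 1835/3)*(1/846458) + (408333 + √47)*(-1/1128185) = (1907/3)*(1/846458) + (-408333/1128185 - √47/1128185) = 1907/2539374 + (-408333/1128185 - √47/1128185) = -1034758754747/2864883656190 - √47/1128185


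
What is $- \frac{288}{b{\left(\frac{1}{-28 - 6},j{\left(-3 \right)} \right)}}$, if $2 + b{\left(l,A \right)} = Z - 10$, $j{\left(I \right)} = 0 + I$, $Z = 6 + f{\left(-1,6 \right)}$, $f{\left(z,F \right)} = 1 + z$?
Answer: $48$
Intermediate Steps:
$Z = 6$ ($Z = 6 + \left(1 - 1\right) = 6 + 0 = 6$)
$j{\left(I \right)} = I$
$b{\left(l,A \right)} = -6$ ($b{\left(l,A \right)} = -2 + \left(6 - 10\right) = -2 - 4 = -6$)
$- \frac{288}{b{\left(\frac{1}{-28 - 6},j{\left(-3 \right)} \right)}} = - \frac{288}{-6} = \left(-288\right) \left(- \frac{1}{6}\right) = 48$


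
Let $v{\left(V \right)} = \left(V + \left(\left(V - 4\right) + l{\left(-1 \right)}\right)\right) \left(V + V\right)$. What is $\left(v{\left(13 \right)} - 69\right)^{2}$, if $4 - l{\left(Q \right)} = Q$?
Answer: $400689$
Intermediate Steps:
$l{\left(Q \right)} = 4 - Q$
$v{\left(V \right)} = 2 V \left(1 + 2 V\right)$ ($v{\left(V \right)} = \left(V + \left(\left(V - 4\right) + \left(4 - -1\right)\right)\right) \left(V + V\right) = \left(V + \left(\left(-4 + V\right) + \left(4 + 1\right)\right)\right) 2 V = \left(V + \left(\left(-4 + V\right) + 5\right)\right) 2 V = \left(V + \left(1 + V\right)\right) 2 V = \left(1 + 2 V\right) 2 V = 2 V \left(1 + 2 V\right)$)
$\left(v{\left(13 \right)} - 69\right)^{2} = \left(2 \cdot 13 \left(1 + 2 \cdot 13\right) - 69\right)^{2} = \left(2 \cdot 13 \left(1 + 26\right) - 69\right)^{2} = \left(2 \cdot 13 \cdot 27 - 69\right)^{2} = \left(702 - 69\right)^{2} = 633^{2} = 400689$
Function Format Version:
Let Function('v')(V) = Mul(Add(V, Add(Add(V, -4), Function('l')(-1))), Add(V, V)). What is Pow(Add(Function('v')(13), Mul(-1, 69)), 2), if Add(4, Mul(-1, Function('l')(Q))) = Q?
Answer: 400689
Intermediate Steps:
Function('l')(Q) = Add(4, Mul(-1, Q))
Function('v')(V) = Mul(2, V, Add(1, Mul(2, V))) (Function('v')(V) = Mul(Add(V, Add(Add(V, -4), Add(4, Mul(-1, -1)))), Add(V, V)) = Mul(Add(V, Add(Add(-4, V), Add(4, 1))), Mul(2, V)) = Mul(Add(V, Add(Add(-4, V), 5)), Mul(2, V)) = Mul(Add(V, Add(1, V)), Mul(2, V)) = Mul(Add(1, Mul(2, V)), Mul(2, V)) = Mul(2, V, Add(1, Mul(2, V))))
Pow(Add(Function('v')(13), Mul(-1, 69)), 2) = Pow(Add(Mul(2, 13, Add(1, Mul(2, 13))), Mul(-1, 69)), 2) = Pow(Add(Mul(2, 13, Add(1, 26)), -69), 2) = Pow(Add(Mul(2, 13, 27), -69), 2) = Pow(Add(702, -69), 2) = Pow(633, 2) = 400689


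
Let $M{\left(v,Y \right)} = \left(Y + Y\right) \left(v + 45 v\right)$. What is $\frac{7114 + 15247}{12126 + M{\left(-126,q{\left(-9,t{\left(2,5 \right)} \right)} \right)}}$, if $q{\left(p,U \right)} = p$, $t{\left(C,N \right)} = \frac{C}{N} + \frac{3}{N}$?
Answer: $\frac{22361}{116454} \approx 0.19202$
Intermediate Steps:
$t{\left(C,N \right)} = \frac{3}{N} + \frac{C}{N}$
$M{\left(v,Y \right)} = 92 Y v$ ($M{\left(v,Y \right)} = 2 Y 46 v = 92 Y v$)
$\frac{7114 + 15247}{12126 + M{\left(-126,q{\left(-9,t{\left(2,5 \right)} \right)} \right)}} = \frac{7114 + 15247}{12126 + 92 \left(-9\right) \left(-126\right)} = \frac{22361}{12126 + 104328} = \frac{22361}{116454}$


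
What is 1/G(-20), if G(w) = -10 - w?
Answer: 1/10 ≈ 0.10000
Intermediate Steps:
1/G(-20) = 1/(-10 - 1*(-20)) = 1/(-10 + 20) = 1/10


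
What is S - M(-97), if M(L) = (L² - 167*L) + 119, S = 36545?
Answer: 10818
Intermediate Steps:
M(L) = 119 + L² - 167*L
S - M(-97) = 36545 - (119 + (-97)² - 167*(-97)) = 36545 - (119 + 9409 + 16199) = 36545 - 1*25727 = 36545 - 25727 = 10818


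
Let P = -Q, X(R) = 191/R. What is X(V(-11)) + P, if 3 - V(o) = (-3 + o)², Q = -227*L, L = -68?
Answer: -2979339/193 ≈ -15437.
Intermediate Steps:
Q = 15436 (Q = -227*(-68) = 15436)
V(o) = 3 - (-3 + o)²
P = -15436 (P = -1*15436 = -15436)
X(V(-11)) + P = 191/(3 - (-3 - 11)²) - 15436 = 191/(3 - 1*(-14)²) - 15436 = 191/(3 - 1*196) - 15436 = 191/(3 - 196) - 15436 = 191/(-193) - 15436 = 191*(-1/193) - 15436 = -191/193 - 15436 = -2979339/193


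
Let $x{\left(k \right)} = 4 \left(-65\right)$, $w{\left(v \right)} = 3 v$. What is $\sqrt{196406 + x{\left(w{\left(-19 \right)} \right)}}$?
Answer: $3 \sqrt{21794} \approx 442.88$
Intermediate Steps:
$x{\left(k \right)} = -260$
$\sqrt{196406 + x{\left(w{\left(-19 \right)} \right)}} = \sqrt{196406 - 260} = \sqrt{196146} = 3 \sqrt{21794}$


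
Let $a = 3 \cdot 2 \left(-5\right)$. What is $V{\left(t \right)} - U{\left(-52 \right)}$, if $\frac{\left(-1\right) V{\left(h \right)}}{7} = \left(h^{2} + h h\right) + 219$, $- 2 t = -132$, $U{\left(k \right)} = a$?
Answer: $-62487$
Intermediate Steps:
$a = -30$ ($a = 6 \left(-5\right) = -30$)
$U{\left(k \right)} = -30$
$t = 66$ ($t = \left(- \frac{1}{2}\right) \left(-132\right) = 66$)
$V{\left(h \right)} = -1533 - 14 h^{2}$ ($V{\left(h \right)} = - 7 \left(\left(h^{2} + h h\right) + 219\right) = - 7 \left(\left(h^{2} + h^{2}\right) + 219\right) = - 7 \left(2 h^{2} + 219\right) = - 7 \left(219 + 2 h^{2}\right) = -1533 - 14 h^{2}$)
$V{\left(t \right)} - U{\left(-52 \right)} = \left(-1533 - 14 \cdot 66^{2}\right) - -30 = \left(-1533 - 60984\right) + 30 = -62517 + 30 = -62487$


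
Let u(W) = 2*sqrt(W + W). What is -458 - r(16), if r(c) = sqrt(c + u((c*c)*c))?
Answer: -458 - 4*sqrt(1 + 8*sqrt(2)) ≈ -472.04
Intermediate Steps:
u(W) = 2*sqrt(2)*sqrt(W) (u(W) = 2*sqrt(2*W) = 2*(sqrt(2)*sqrt(W)) = 2*sqrt(2)*sqrt(W))
r(c) = sqrt(c + 2*sqrt(2)*sqrt(c**3)) (r(c) = sqrt(c + 2*sqrt(2)*sqrt((c*c)*c)) = sqrt(c + 2*sqrt(2)*sqrt(c**2*c)) = sqrt(c + 2*sqrt(2)*sqrt(c**3)))
-458 - r(16) = -458 - sqrt(16 + 2*sqrt(2)*sqrt(16**3)) = -458 - sqrt(16 + 2*sqrt(2)*sqrt(4096)) = -458 - sqrt(16 + 2*sqrt(2)*64) = -458 - sqrt(16 + 128*sqrt(2))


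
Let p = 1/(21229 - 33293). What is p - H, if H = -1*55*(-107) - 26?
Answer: -70682977/12064 ≈ -5859.0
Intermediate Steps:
p = -1/12064 (p = 1/(-12064) = -1/12064 ≈ -8.2891e-5)
H = 5859 (H = -55*(-107) - 26 = 5885 - 26 = 5859)
p - H = -1/12064 - 1*5859 = -1/12064 - 5859 = -70682977/12064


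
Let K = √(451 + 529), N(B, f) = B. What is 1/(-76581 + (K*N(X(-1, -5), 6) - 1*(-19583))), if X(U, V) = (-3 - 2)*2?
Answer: -28499/1624337002 + 35*√5/812168501 ≈ -1.7449e-5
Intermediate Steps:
X(U, V) = -10 (X(U, V) = -5*2 = -10)
K = 14*√5 (K = √980 = 14*√5 ≈ 31.305)
1/(-76581 + (K*N(X(-1, -5), 6) - 1*(-19583))) = 1/(-76581 + ((14*√5)*(-10) - 1*(-19583))) = 1/(-76581 + (-140*√5 + 19583)) = 1/(-76581 + (19583 - 140*√5)) = 1/(-56998 - 140*√5)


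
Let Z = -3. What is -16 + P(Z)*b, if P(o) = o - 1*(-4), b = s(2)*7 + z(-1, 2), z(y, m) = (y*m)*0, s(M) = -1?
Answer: -23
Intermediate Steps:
z(y, m) = 0 (z(y, m) = (m*y)*0 = 0)
b = -7 (b = -1*7 + 0 = -7 + 0 = -7)
P(o) = 4 + o (P(o) = o + 4 = 4 + o)
-16 + P(Z)*b = -16 + (4 - 3)*(-7) = -16 + 1*(-7) = -16 - 7 = -23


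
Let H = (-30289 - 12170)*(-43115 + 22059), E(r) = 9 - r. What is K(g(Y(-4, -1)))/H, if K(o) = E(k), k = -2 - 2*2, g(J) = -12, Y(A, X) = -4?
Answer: 5/298005568 ≈ 1.6778e-8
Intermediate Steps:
k = -6 (k = -2 - 4 = -6)
K(o) = 15 (K(o) = 9 - 1*(-6) = 9 + 6 = 15)
H = 894016704 (H = -42459*(-21056) = 894016704)
K(g(Y(-4, -1)))/H = 15/894016704 = 15*(1/894016704) = 5/298005568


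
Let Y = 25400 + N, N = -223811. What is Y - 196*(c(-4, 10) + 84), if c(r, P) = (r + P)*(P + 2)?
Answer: -228987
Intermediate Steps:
Y = -198411 (Y = 25400 - 223811 = -198411)
c(r, P) = (2 + P)*(P + r) (c(r, P) = (P + r)*(2 + P) = (2 + P)*(P + r))
Y - 196*(c(-4, 10) + 84) = -198411 - 196*((10² + 2*10 + 2*(-4) + 10*(-4)) + 84) = -198411 - 196*((100 + 20 - 8 - 40) + 84) = -198411 - 196*(72 + 84) = -198411 - 196*156 = -198411 - 30576 = -228987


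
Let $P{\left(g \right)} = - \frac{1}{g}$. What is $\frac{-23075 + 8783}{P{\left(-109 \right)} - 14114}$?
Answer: $\frac{1557828}{1538425} \approx 1.0126$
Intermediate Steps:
$\frac{-23075 + 8783}{P{\left(-109 \right)} - 14114} = \frac{-23075 + 8783}{- \frac{1}{-109} - 14114} = - \frac{14292}{\left(-1\right) \left(- \frac{1}{109}\right) - 14114} = - \frac{14292}{\frac{1}{109} - 14114} = - \frac{14292}{- \frac{1538425}{109}} = \left(-14292\right) \left(- \frac{109}{1538425}\right) = \frac{1557828}{1538425}$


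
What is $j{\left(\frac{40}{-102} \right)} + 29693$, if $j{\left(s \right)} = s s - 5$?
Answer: $\frac{77218888}{2601} \approx 29688.0$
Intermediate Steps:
$j{\left(s \right)} = -5 + s^{2}$ ($j{\left(s \right)} = s^{2} - 5 = -5 + s^{2}$)
$j{\left(\frac{40}{-102} \right)} + 29693 = \left(-5 + \left(\frac{40}{-102}\right)^{2}\right) + 29693 = \left(-5 + \left(40 \left(- \frac{1}{102}\right)\right)^{2}\right) + 29693 = \left(-5 + \left(- \frac{20}{51}\right)^{2}\right) + 29693 = \left(-5 + \frac{400}{2601}\right) + 29693 = - \frac{12605}{2601} + 29693 = \frac{77218888}{2601}$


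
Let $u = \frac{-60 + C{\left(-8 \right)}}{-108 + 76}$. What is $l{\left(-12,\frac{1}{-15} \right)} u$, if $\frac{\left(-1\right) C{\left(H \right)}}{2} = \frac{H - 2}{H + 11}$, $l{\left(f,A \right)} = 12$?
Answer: $20$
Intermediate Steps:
$C{\left(H \right)} = - \frac{2 \left(-2 + H\right)}{11 + H}$ ($C{\left(H \right)} = - 2 \frac{H - 2}{H + 11} = - 2 \frac{-2 + H}{11 + H} = - \frac{2 \left(-2 + H\right)}{11 + H}$)
$u = \frac{5}{3}$ ($u = \frac{-60 + \frac{2 \left(2 - -8\right)}{11 - 8}}{-108 + 76} = \frac{-60 + \frac{2 \left(2 + 8\right)}{3}}{-32} = \left(-60 + 2 \cdot \frac{1}{3} \cdot 10\right) \left(- \frac{1}{32}\right) = \left(-60 + \frac{20}{3}\right) \left(- \frac{1}{32}\right) = \left(- \frac{160}{3}\right) \left(- \frac{1}{32}\right) = \frac{5}{3} \approx 1.6667$)
$l{\left(-12,\frac{1}{-15} \right)} u = 12 \cdot \frac{5}{3} = 20$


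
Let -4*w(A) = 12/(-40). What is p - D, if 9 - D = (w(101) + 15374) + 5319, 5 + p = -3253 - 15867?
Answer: 62363/40 ≈ 1559.1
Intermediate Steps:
w(A) = 3/40 (w(A) = -3/(-40) = -3*(-1)/40 = -1/4*(-3/10) = 3/40)
p = -19125 (p = -5 + (-3253 - 15867) = -5 - 19120 = -19125)
D = -827363/40 (D = 9 - ((3/40 + 15374) + 5319) = 9 - (614963/40 + 5319) = 9 - 1*827723/40 = 9 - 827723/40 = -827363/40 ≈ -20684.)
p - D = -19125 - 1*(-827363/40) = -19125 + 827363/40 = 62363/40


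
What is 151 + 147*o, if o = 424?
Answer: 62479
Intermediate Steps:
151 + 147*o = 151 + 147*424 = 151 + 62328 = 62479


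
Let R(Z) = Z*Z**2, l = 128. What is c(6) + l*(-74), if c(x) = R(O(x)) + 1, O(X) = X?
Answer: -9255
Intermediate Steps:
R(Z) = Z**3
c(x) = 1 + x**3 (c(x) = x**3 + 1 = 1 + x**3)
c(6) + l*(-74) = (1 + 6**3) + 128*(-74) = (1 + 216) - 9472 = 217 - 9472 = -9255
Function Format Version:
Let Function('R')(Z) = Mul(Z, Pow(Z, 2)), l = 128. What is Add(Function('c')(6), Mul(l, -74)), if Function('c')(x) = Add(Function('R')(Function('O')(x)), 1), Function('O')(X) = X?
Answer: -9255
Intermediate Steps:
Function('R')(Z) = Pow(Z, 3)
Function('c')(x) = Add(1, Pow(x, 3)) (Function('c')(x) = Add(Pow(x, 3), 1) = Add(1, Pow(x, 3)))
Add(Function('c')(6), Mul(l, -74)) = Add(Add(1, Pow(6, 3)), Mul(128, -74)) = Add(Add(1, 216), -9472) = Add(217, -9472) = -9255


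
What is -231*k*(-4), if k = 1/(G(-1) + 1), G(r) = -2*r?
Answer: 308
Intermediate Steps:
k = ⅓ (k = 1/(-2*(-1) + 1) = 1/(2 + 1) = 1/3 = ⅓ ≈ 0.33333)
-231*k*(-4) = -77*(-4) = -231*(-4/3) = 308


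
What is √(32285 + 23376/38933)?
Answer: √48937818615173/38933 ≈ 179.68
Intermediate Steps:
√(32285 + 23376/38933) = √(1256975281/38933) = √48937818615173/38933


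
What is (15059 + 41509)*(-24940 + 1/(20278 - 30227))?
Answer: -14036108154648/9949 ≈ -1.4108e+9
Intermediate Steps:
(15059 + 41509)*(-24940 + 1/(20278 - 30227)) = 56568*(-24940 + 1/(-9949)) = 56568*(-24940 - 1/9949) = 56568*(-248128061/9949) = -14036108154648/9949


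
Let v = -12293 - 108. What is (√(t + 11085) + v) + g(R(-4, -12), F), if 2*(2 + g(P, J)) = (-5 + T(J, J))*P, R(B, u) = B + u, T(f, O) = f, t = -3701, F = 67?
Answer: -12899 + 2*√1846 ≈ -12813.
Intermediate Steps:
v = -12401
g(P, J) = -2 + P*(-5 + J)/2 (g(P, J) = -2 + ((-5 + J)*P)/2 = -2 + (P*(-5 + J))/2 = -2 + P*(-5 + J)/2)
(√(t + 11085) + v) + g(R(-4, -12), F) = (√(-3701 + 11085) - 12401) + (-2 - 5*(-4 - 12)/2 + (½)*67*(-4 - 12)) = (√7384 - 12401) + (-2 - 5/2*(-16) + (½)*67*(-16)) = (2*√1846 - 12401) + (-2 + 40 - 536) = (-12401 + 2*√1846) - 498 = -12899 + 2*√1846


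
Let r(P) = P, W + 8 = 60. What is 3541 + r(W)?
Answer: 3593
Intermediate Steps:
W = 52 (W = -8 + 60 = 52)
3541 + r(W) = 3541 + 52 = 3593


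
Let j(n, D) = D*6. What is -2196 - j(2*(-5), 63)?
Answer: -2574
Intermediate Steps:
j(n, D) = 6*D
-2196 - j(2*(-5), 63) = -2196 - 6*63 = -2196 - 1*378 = -2196 - 378 = -2574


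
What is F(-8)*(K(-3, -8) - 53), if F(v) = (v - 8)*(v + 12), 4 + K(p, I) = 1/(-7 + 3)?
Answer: 3664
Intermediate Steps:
K(p, I) = -17/4 (K(p, I) = -4 + 1/(-7 + 3) = -4 + 1/(-4) = -4 - 1/4 = -17/4)
F(v) = (-8 + v)*(12 + v)
F(-8)*(K(-3, -8) - 53) = (-96 + (-8)**2 + 4*(-8))*(-17/4 - 53) = (-96 + 64 - 32)*(-229/4) = -64*(-229/4) = 3664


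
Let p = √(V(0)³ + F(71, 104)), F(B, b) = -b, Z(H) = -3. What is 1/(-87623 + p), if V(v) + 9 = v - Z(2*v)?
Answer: -87623/7677790449 - 8*I*√5/7677790449 ≈ -1.1413e-5 - 2.3299e-9*I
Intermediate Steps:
V(v) = -6 + v (V(v) = -9 + (v - 1*(-3)) = -9 + (v + 3) = -9 + (3 + v) = -6 + v)
p = 8*I*√5 (p = √((-6 + 0)³ - 1*104) = √((-6)³ - 104) = √(-216 - 104) = √(-320) = 8*I*√5 ≈ 17.889*I)
1/(-87623 + p) = 1/(-87623 + 8*I*√5)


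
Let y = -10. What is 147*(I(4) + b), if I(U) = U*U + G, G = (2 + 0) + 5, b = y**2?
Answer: 18081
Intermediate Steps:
b = 100 (b = (-10)**2 = 100)
G = 7 (G = 2 + 5 = 7)
I(U) = 7 + U**2 (I(U) = U*U + 7 = U**2 + 7 = 7 + U**2)
147*(I(4) + b) = 147*((7 + 4**2) + 100) = 147*((7 + 16) + 100) = 147*(23 + 100) = 147*123 = 18081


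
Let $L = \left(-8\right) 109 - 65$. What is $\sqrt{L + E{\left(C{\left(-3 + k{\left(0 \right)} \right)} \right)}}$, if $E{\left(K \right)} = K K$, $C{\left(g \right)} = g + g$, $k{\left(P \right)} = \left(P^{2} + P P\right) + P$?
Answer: $i \sqrt{901} \approx 30.017 i$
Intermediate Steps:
$k{\left(P \right)} = P + 2 P^{2}$ ($k{\left(P \right)} = \left(P^{2} + P^{2}\right) + P = 2 P^{2} + P = P + 2 P^{2}$)
$C{\left(g \right)} = 2 g$
$L = -937$ ($L = -872 - 65 = -937$)
$E{\left(K \right)} = K^{2}$
$\sqrt{L + E{\left(C{\left(-3 + k{\left(0 \right)} \right)} \right)}} = \sqrt{-937 + \left(2 \left(-3 + 0 \left(1 + 2 \cdot 0\right)\right)\right)^{2}} = \sqrt{-937 + \left(2 \left(-3 + 0 \left(1 + 0\right)\right)\right)^{2}} = \sqrt{-937 + \left(2 \left(-3 + 0 \cdot 1\right)\right)^{2}} = \sqrt{-937 + \left(2 \left(-3 + 0\right)\right)^{2}} = \sqrt{-937 + \left(2 \left(-3\right)\right)^{2}} = \sqrt{-937 + \left(-6\right)^{2}} = \sqrt{-937 + 36} = \sqrt{-901} = i \sqrt{901}$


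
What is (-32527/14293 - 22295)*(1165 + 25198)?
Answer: -8401755283206/14293 ≈ -5.8782e+8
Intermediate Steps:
(-32527/14293 - 22295)*(1165 + 25198) = (-32527*1/14293 - 22295)*26363 = (-32527/14293 - 22295)*26363 = -318694962/14293*26363 = -8401755283206/14293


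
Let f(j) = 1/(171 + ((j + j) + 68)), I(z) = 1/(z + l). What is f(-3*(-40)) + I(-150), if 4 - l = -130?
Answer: -463/7664 ≈ -0.060412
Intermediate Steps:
l = 134 (l = 4 - 1*(-130) = 4 + 130 = 134)
I(z) = 1/(134 + z) (I(z) = 1/(z + 134) = 1/(134 + z))
f(j) = 1/(239 + 2*j) (f(j) = 1/(171 + (2*j + 68)) = 1/(171 + (68 + 2*j)) = 1/(239 + 2*j))
f(-3*(-40)) + I(-150) = 1/(239 + 2*(-3*(-40))) + 1/(134 - 150) = 1/(239 + 2*120) + 1/(-16) = 1/(239 + 240) - 1/16 = 1/479 - 1/16 = -463/7664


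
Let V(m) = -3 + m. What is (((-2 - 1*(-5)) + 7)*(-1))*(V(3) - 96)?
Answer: 960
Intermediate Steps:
(((-2 - 1*(-5)) + 7)*(-1))*(V(3) - 96) = (((-2 - 1*(-5)) + 7)*(-1))*((-3 + 3) - 96) = (((-2 + 5) + 7)*(-1))*(0 - 96) = ((3 + 7)*(-1))*(-96) = (10*(-1))*(-96) = -10*(-96) = 960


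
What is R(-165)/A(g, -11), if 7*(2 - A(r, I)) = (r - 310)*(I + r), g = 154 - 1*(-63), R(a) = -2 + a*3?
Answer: -3479/19172 ≈ -0.18146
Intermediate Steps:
R(a) = -2 + 3*a
g = 217 (g = 154 + 63 = 217)
A(r, I) = 2 - (-310 + r)*(I + r)/7 (A(r, I) = 2 - (r - 310)*(I + r)/7 = 2 - (-310 + r)*(I + r)/7)
R(-165)/A(g, -11) = (-2 + 3*(-165))/(2 - 1/7*217**2 + (310/7)*(-11) + (310/7)*217 - 1/7*(-11)*217) = (-2 - 495)/(2 - 1/7*47089 - 3410/7 + 9610 + 341) = -497/(2 - 6727 - 3410/7 + 9610 + 341) = -497/19172/7 = -497*7/19172 = -3479/19172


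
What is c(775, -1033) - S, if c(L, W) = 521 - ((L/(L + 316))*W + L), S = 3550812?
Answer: -3873412431/1091 ≈ -3.5503e+6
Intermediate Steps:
c(L, W) = 521 - L - L*W/(316 + L) (c(L, W) = 521 - ((L/(316 + L))*W + L) = 521 - (L*W/(316 + L) + L) = 521 - (L + L*W/(316 + L)) = 521 + (-L - L*W/(316 + L)) = 521 - L - L*W/(316 + L))
c(775, -1033) - S = (164636 - 1*775**2 + 205*775 - 1*775*(-1033))/(316 + 775) - 1*3550812 = (164636 - 1*600625 + 158875 + 800575)/1091 - 3550812 = (164636 - 600625 + 158875 + 800575)/1091 - 3550812 = (1/1091)*523461 - 3550812 = 523461/1091 - 3550812 = -3873412431/1091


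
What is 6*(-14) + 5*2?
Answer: -74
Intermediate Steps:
6*(-14) + 5*2 = -84 + 10 = -74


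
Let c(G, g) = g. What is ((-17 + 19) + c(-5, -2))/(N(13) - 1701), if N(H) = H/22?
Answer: 0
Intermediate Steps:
N(H) = H/22 (N(H) = H*(1/22) = H/22)
((-17 + 19) + c(-5, -2))/(N(13) - 1701) = ((-17 + 19) - 2)/((1/22)*13 - 1701) = (2 - 2)/(13/22 - 1701) = 0/(-37409/22) = 0*(-22/37409) = 0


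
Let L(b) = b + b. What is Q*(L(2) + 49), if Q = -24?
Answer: -1272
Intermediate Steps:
L(b) = 2*b
Q*(L(2) + 49) = -24*(2*2 + 49) = -24*(4 + 49) = -24*53 = -1272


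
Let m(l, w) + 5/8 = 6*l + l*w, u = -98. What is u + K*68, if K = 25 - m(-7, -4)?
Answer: 5193/2 ≈ 2596.5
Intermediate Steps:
m(l, w) = -5/8 + 6*l + l*w (m(l, w) = -5/8 + (6*l + l*w) = -5/8 + 6*l + l*w)
K = 317/8 (K = 25 - (-5/8 + 6*(-7) - 7*(-4)) = 25 - (-5/8 - 42 + 28) = 25 - 1*(-117/8) = 25 + 117/8 = 317/8 ≈ 39.625)
u + K*68 = -98 + (317/8)*68 = -98 + 5389/2 = 5193/2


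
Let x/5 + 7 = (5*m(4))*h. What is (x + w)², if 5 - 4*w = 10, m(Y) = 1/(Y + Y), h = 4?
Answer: 9025/16 ≈ 564.06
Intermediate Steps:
m(Y) = 1/(2*Y)
w = -5/4 (w = 5/4 - ¼*10 = 5/4 - 5/2 = -5/4 ≈ -1.2500)
x = -45/2 (x = -35 + 5*((5*((½)/4))*4) = -35 + 5*((5*((½)*(¼)))*4) = -35 + 5*((5*(⅛))*4) = -35 + 5*((5/8)*4) = -35 + 5*(5/2) = -35 + 25/2 = -45/2 ≈ -22.500)
(x + w)² = (-45/2 - 5/4)² = (-95/4)² = 9025/16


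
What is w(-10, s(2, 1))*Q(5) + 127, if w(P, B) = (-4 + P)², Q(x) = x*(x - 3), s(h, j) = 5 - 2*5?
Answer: 2087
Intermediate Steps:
s(h, j) = -5 (s(h, j) = 5 - 10 = -5)
Q(x) = x*(-3 + x)
w(-10, s(2, 1))*Q(5) + 127 = (-4 - 10)²*(5*(-3 + 5)) + 127 = (-14)²*(5*2) + 127 = 196*10 + 127 = 1960 + 127 = 2087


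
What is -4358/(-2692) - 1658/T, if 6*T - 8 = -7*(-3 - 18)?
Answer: -13052263/208630 ≈ -62.562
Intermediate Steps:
T = 155/6 (T = 4/3 + (-7*(-3 - 18))/6 = 4/3 + (-7*(-21))/6 = 4/3 + (1/6)*147 = 4/3 + 49/2 = 155/6 ≈ 25.833)
-4358/(-2692) - 1658/T = -4358/(-2692) - 1658/155/6 = -4358*(-1/2692) - 1658*6/155 = 2179/1346 - 9948/155 = -13052263/208630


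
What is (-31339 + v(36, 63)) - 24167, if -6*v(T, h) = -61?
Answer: -332975/6 ≈ -55496.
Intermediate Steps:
v(T, h) = 61/6 (v(T, h) = -1/6*(-61) = 61/6)
(-31339 + v(36, 63)) - 24167 = (-31339 + 61/6) - 24167 = -187973/6 - 24167 = -332975/6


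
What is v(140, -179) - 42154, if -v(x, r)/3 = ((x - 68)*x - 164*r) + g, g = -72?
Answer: -160246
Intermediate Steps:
v(x, r) = 216 + 492*r - 3*x*(-68 + x) (v(x, r) = -3*(((x - 68)*x - 164*r) - 72) = -3*(((-68 + x)*x - 164*r) - 72) = -3*((x*(-68 + x) - 164*r) - 72) = -3*((-164*r + x*(-68 + x)) - 72) = -3*(-72 - 164*r + x*(-68 + x)) = 216 + 492*r - 3*x*(-68 + x))
v(140, -179) - 42154 = (216 - 3*140² + 204*140 + 492*(-179)) - 42154 = (216 - 3*19600 + 28560 - 88068) - 42154 = (216 - 58800 + 28560 - 88068) - 42154 = -118092 - 42154 = -160246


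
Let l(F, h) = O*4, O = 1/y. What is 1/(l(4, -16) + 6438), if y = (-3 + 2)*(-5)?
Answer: 5/32194 ≈ 0.00015531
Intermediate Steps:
y = 5 (y = -1*(-5) = 5)
O = ⅕ (O = 1/5 = ⅕ ≈ 0.20000)
l(F, h) = ⅘ (l(F, h) = (⅕)*4 = ⅘)
1/(l(4, -16) + 6438) = 1/(⅘ + 6438) = 1/(32194/5) = 5/32194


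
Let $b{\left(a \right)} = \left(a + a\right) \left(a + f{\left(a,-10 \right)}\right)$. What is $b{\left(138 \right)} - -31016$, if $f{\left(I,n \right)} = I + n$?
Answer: $104432$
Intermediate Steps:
$b{\left(a \right)} = 2 a \left(-10 + 2 a\right)$ ($b{\left(a \right)} = \left(a + a\right) \left(a + \left(a - 10\right)\right) = 2 a \left(a + \left(-10 + a\right)\right) = 2 a \left(-10 + 2 a\right)$)
$b{\left(138 \right)} - -31016 = 4 \cdot 138 \left(-5 + 138\right) - -31016 = 4 \cdot 138 \cdot 133 + 31016 = 73416 + 31016 = 104432$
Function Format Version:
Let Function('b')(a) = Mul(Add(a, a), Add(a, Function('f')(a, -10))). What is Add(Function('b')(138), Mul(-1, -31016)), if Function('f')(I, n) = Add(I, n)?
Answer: 104432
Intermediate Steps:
Function('b')(a) = Mul(2, a, Add(-10, Mul(2, a))) (Function('b')(a) = Mul(Add(a, a), Add(a, Add(a, -10))) = Mul(Mul(2, a), Add(a, Add(-10, a))) = Mul(Mul(2, a), Add(-10, Mul(2, a))) = Mul(2, a, Add(-10, Mul(2, a))))
Add(Function('b')(138), Mul(-1, -31016)) = Add(Mul(4, 138, Add(-5, 138)), Mul(-1, -31016)) = Add(Mul(4, 138, 133), 31016) = Add(73416, 31016) = 104432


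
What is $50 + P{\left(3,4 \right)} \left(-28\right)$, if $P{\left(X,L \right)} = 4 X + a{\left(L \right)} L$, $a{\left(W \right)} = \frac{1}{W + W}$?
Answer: $-300$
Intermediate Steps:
$a{\left(W \right)} = \frac{1}{2 W}$
$P{\left(X,L \right)} = \frac{1}{2} + 4 X$ ($P{\left(X,L \right)} = 4 X + \frac{1}{2 L} L = 4 X + \frac{1}{2} = \frac{1}{2} + 4 X$)
$50 + P{\left(3,4 \right)} \left(-28\right) = 50 + \left(\frac{1}{2} + 4 \cdot 3\right) \left(-28\right) = 50 + \left(\frac{1}{2} + 12\right) \left(-28\right) = 50 + \frac{25}{2} \left(-28\right) = 50 - 350 = -300$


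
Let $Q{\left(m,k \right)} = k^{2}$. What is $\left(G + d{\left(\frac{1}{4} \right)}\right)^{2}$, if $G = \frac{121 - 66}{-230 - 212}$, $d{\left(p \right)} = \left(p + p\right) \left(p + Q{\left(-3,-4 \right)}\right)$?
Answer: $\frac{200081025}{3125824} \approx 64.009$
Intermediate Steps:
$d{\left(p \right)} = 2 p \left(16 + p\right)$ ($d{\left(p \right)} = \left(p + p\right) \left(p + \left(-4\right)^{2}\right) = 2 p \left(p + 16\right) = 2 p \left(16 + p\right)$)
$G = - \frac{55}{442}$ ($G = \frac{55}{-442} = 55 \left(- \frac{1}{442}\right) = - \frac{55}{442} \approx -0.12443$)
$\left(G + d{\left(\frac{1}{4} \right)}\right)^{2} = \left(- \frac{55}{442} + \frac{2 \left(16 + \frac{1}{4}\right)}{4}\right)^{2} = \left(- \frac{55}{442} + 2 \cdot \frac{1}{4} \left(16 + \frac{1}{4}\right)\right)^{2} = \left(- \frac{55}{442} + 2 \cdot \frac{1}{4} \cdot \frac{65}{4}\right)^{2} = \left(- \frac{55}{442} + \frac{65}{8}\right)^{2} = \left(\frac{14145}{1768}\right)^{2} = \frac{200081025}{3125824}$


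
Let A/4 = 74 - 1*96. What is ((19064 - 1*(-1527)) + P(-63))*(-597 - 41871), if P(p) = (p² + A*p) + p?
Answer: -1275781188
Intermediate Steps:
A = -88 (A = 4*(74 - 1*96) = 4*(74 - 96) = 4*(-22) = -88)
P(p) = p² - 87*p (P(p) = (p² - 88*p) + p = p² - 87*p)
((19064 - 1*(-1527)) + P(-63))*(-597 - 41871) = ((19064 - 1*(-1527)) - 63*(-87 - 63))*(-597 - 41871) = ((19064 + 1527) - 63*(-150))*(-42468) = (20591 + 9450)*(-42468) = 30041*(-42468) = -1275781188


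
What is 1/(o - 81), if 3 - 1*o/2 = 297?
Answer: -1/669 ≈ -0.0014948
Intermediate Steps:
o = -588 (o = 6 - 2*297 = 6 - 594 = -588)
1/(o - 81) = 1/(-588 - 81) = 1/(-669) = -1/669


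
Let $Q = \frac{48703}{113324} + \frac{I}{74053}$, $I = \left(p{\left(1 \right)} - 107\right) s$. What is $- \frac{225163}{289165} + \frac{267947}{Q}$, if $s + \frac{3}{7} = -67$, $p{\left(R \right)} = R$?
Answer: $\frac{4551521021659658811517}{8939839361423865} \approx 5.0913 \cdot 10^{5}$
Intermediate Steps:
$s = - \frac{472}{7}$ ($s = - \frac{3}{7} - 67 = - \frac{472}{7} \approx -67.429$)
$I = \frac{50032}{7}$ ($I = \left(1 - 107\right) \left(- \frac{472}{7}\right) = \left(-106\right) \left(- \frac{472}{7}\right) = \frac{50032}{7} \approx 7147.4$)
$Q = \frac{30916049181}{58743875204}$ ($Q = \frac{48703}{113324} + \frac{50032}{7 \cdot 74053} = 48703 \cdot \frac{1}{113324} + \frac{50032}{7} \cdot \frac{1}{74053} = \frac{48703}{113324} + \frac{50032}{518371} = \frac{30916049181}{58743875204} \approx 0.52629$)
$- \frac{225163}{289165} + \frac{267947}{Q} = - \frac{225163}{289165} + \frac{267947}{\frac{30916049181}{58743875204}} = \left(-225163\right) \frac{1}{289165} + 267947 \cdot \frac{58743875204}{30916049181} = - \frac{225163}{289165} + \frac{15740245129286188}{30916049181} = \frac{4551521021659658811517}{8939839361423865}$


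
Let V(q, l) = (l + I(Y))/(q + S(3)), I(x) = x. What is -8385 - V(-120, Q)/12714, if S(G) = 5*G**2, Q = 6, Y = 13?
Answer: -7995516731/953550 ≈ -8385.0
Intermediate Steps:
V(q, l) = (13 + l)/(45 + q) (V(q, l) = (l + 13)/(q + 5*3**2) = (13 + l)/(q + 5*9) = (13 + l)/(q + 45) = (13 + l)/(45 + q))
-8385 - V(-120, Q)/12714 = -8385 - (13 + 6)/(45 - 120)/12714 = -8385 - 19/(-75)/12714 = -8385 - (-1/75*19)/12714 = -8385 - (-19)/(75*12714) = -8385 - 1*(-19/953550) = -8385 + 19/953550 = -7995516731/953550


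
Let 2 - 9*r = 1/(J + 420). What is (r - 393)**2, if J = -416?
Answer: 199967881/1296 ≈ 1.5430e+5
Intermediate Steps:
r = 7/36 (r = 2/9 - 1/(9*(-416 + 420)) = 2/9 - 1/9/4 = 2/9 - 1/9*1/4 = 2/9 - 1/36 = 7/36 ≈ 0.19444)
(r - 393)**2 = (7/36 - 393)**2 = (-14141/36)**2 = 199967881/1296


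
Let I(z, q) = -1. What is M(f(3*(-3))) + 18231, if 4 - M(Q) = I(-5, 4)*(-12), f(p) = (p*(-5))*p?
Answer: 18223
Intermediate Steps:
f(p) = -5*p**2 (f(p) = (-5*p)*p = -5*p**2)
M(Q) = -8 (M(Q) = 4 - (-1)*(-12) = 4 - 1*12 = 4 - 12 = -8)
M(f(3*(-3))) + 18231 = -8 + 18231 = 18223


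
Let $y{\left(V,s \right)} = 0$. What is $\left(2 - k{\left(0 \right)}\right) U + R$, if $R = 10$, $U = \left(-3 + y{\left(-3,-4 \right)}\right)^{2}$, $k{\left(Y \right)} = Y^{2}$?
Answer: $28$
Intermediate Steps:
$U = 9$ ($U = \left(-3 + 0\right)^{2} = \left(-3\right)^{2} = 9$)
$\left(2 - k{\left(0 \right)}\right) U + R = \left(2 - 0^{2}\right) 9 + 10 = \left(2 - 0\right) 9 + 10 = \left(2 + 0\right) 9 + 10 = 2 \cdot 9 + 10 = 18 + 10 = 28$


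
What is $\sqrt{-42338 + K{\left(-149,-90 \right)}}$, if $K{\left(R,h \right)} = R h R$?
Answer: $2 i \sqrt{510107} \approx 1428.4 i$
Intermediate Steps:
$K{\left(R,h \right)} = h R^{2}$
$\sqrt{-42338 + K{\left(-149,-90 \right)}} = \sqrt{-42338 - 90 \left(-149\right)^{2}} = \sqrt{-42338 - 1998090} = \sqrt{-2040428} = 2 i \sqrt{510107}$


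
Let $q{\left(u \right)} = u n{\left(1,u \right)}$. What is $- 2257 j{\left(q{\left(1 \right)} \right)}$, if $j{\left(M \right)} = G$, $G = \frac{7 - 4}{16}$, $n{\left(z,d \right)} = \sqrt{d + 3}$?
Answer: $- \frac{6771}{16} \approx -423.19$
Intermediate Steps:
$n{\left(z,d \right)} = \sqrt{3 + d}$
$G = \frac{3}{16}$ ($G = 3 \cdot \frac{1}{16} = \frac{3}{16} \approx 0.1875$)
$q{\left(u \right)} = u \sqrt{3 + u}$
$j{\left(M \right)} = \frac{3}{16}$
$- 2257 j{\left(q{\left(1 \right)} \right)} = \left(-2257\right) \frac{3}{16} = - \frac{6771}{16}$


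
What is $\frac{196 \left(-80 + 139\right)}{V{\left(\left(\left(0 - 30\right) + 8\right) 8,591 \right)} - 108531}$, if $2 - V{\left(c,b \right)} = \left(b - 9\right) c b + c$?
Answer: $\frac{11564}{60428959} \approx 0.00019137$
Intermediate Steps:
$V{\left(c,b \right)} = 2 - c - b c \left(-9 + b\right)$ ($V{\left(c,b \right)} = 2 - \left(\left(b - 9\right) c b + c\right) = 2 - \left(\left(-9 + b\right) c b + c\right) = 2 - \left(c \left(-9 + b\right) b + c\right) = 2 - \left(b c \left(-9 + b\right) + c\right) = 2 - \left(c + b c \left(-9 + b\right)\right) = 2 - c - b c \left(-9 + b\right)$)
$\frac{196 \left(-80 + 139\right)}{V{\left(\left(\left(0 - 30\right) + 8\right) 8,591 \right)} - 108531} = \frac{196 \left(-80 + 139\right)}{\left(2 - \left(\left(0 - 30\right) + 8\right) 8 - \left(\left(0 - 30\right) + 8\right) 8 \cdot 591^{2} + 9 \cdot 591 \left(\left(0 - 30\right) + 8\right) 8\right) - 108531} = \frac{196 \cdot 59}{\left(2 - \left(\left(0 - 30\right) + 8\right) 8 - \left(\left(0 - 30\right) + 8\right) 8 \cdot 349281 + 9 \cdot 591 \left(\left(0 - 30\right) + 8\right) 8\right) - 108531} = \frac{11564}{\left(2 - \left(-30 + 8\right) 8 - \left(-30 + 8\right) 8 \cdot 349281 + 9 \cdot 591 \left(-30 + 8\right) 8\right) - 108531} = \frac{11564}{\left(2 - \left(-22\right) 8 - \left(-22\right) 8 \cdot 349281 + 9 \cdot 591 \left(\left(-22\right) 8\right)\right) - 108531} = \frac{11564}{\left(2 - -176 - \left(-176\right) 349281 + 9 \cdot 591 \left(-176\right)\right) - 108531} = \frac{11564}{\left(2 + 176 + 61473456 - 936144\right) - 108531} = \frac{11564}{60537490 - 108531} = \frac{11564}{60428959}$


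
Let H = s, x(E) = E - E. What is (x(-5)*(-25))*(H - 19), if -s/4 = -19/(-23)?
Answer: 0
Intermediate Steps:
s = -76/23 (s = -(-76)/(-23) = -(-76)*(-1)/23 = -4*19/23 = -76/23 ≈ -3.3043)
x(E) = 0
H = -76/23 ≈ -3.3043
(x(-5)*(-25))*(H - 19) = (0*(-25))*(-76/23 - 19) = 0*(-513/23) = 0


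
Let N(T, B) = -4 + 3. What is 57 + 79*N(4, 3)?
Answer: -22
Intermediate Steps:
N(T, B) = -1
57 + 79*N(4, 3) = 57 + 79*(-1) = 57 - 79 = -22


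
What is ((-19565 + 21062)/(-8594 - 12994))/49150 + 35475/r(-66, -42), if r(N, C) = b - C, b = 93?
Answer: 836461236509/3183150600 ≈ 262.78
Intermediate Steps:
r(N, C) = 93 - C
((-19565 + 21062)/(-8594 - 12994))/49150 + 35475/r(-66, -42) = ((-19565 + 21062)/(-8594 - 12994))/49150 + 35475/(93 - 1*(-42)) = (1497/(-21588))*(1/49150) + 35475/(93 + 42) = (1497*(-1/21588))*(1/49150) + 35475/135 = -499/7196*1/49150 + 35475*(1/135) = -499/353683400 + 2365/9 = 836461236509/3183150600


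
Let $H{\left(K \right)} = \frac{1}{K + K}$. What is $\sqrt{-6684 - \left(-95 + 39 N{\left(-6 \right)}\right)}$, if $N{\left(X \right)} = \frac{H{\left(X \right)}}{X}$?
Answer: $\frac{i \sqrt{948894}}{12} \approx 81.176 i$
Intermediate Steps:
$H{\left(K \right)} = \frac{1}{2 K}$
$N{\left(X \right)} = \frac{1}{2 X^{2}}$ ($N{\left(X \right)} = \frac{\frac{1}{2} \frac{1}{X}}{X} = \frac{1}{2 X^{2}}$)
$\sqrt{-6684 - \left(-95 + 39 N{\left(-6 \right)}\right)} = \sqrt{-6684 + \left(- 39 \frac{1}{2 \cdot 36} + 95\right)} = \sqrt{-6684 + \left(- 39 \cdot \frac{1}{2} \cdot \frac{1}{36} + 95\right)} = \sqrt{-6684 + \left(\left(-39\right) \frac{1}{72} + 95\right)} = \sqrt{-6684 + \left(- \frac{13}{24} + 95\right)} = \sqrt{-6684 + \frac{2267}{24}} = \sqrt{- \frac{158149}{24}} = \frac{i \sqrt{948894}}{12}$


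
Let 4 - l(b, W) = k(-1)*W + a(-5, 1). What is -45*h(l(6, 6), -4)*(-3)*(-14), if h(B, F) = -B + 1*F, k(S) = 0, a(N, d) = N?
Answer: 24570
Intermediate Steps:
l(b, W) = 9 (l(b, W) = 4 - (0*W - 5) = 4 - (0 - 5) = 4 - 1*(-5) = 4 + 5 = 9)
h(B, F) = F - B (h(B, F) = -B + F = F - B)
-45*h(l(6, 6), -4)*(-3)*(-14) = -45*(-4 - 1*9)*(-3)*(-14) = -45*(-4 - 9)*(-3)*(-14) = -(-585)*(-3)*(-14) = -45*39*(-14) = -1755*(-14) = 24570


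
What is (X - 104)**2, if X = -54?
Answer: 24964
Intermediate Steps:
(X - 104)**2 = (-54 - 104)**2 = (-158)**2 = 24964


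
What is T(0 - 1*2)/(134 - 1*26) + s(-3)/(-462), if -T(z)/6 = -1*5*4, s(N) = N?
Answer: 1549/1386 ≈ 1.1176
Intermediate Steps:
T(z) = 120 (T(z) = -6*(-1*5)*4 = -(-30)*4 = -6*(-20) = 120)
T(0 - 1*2)/(134 - 1*26) + s(-3)/(-462) = 120/(134 - 1*26) - 3/(-462) = 120/(134 - 26) - 3*(-1/462) = 120/108 + 1/154 = 120*(1/108) + 1/154 = 10/9 + 1/154 = 1549/1386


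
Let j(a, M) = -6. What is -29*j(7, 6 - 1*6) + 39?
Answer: 213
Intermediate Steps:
-29*j(7, 6 - 1*6) + 39 = -29*(-6) + 39 = 174 + 39 = 213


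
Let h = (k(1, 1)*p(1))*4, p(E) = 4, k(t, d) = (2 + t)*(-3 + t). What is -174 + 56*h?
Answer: -5550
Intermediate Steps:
k(t, d) = (-3 + t)*(2 + t)
h = -96 (h = ((-6 + 1² - 1*1)*4)*4 = ((-6 + 1 - 1)*4)*4 = -6*4*4 = -24*4 = -96)
-174 + 56*h = -174 + 56*(-96) = -174 - 5376 = -5550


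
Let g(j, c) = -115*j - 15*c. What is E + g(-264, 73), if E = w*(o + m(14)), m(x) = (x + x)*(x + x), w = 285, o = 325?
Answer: 345330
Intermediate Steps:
m(x) = 4*x² (m(x) = (2*x)*(2*x) = 4*x²)
E = 316065 (E = 285*(325 + 4*14²) = 285*(325 + 4*196) = 285*(325 + 784) = 285*1109 = 316065)
E + g(-264, 73) = 316065 + (-115*(-264) - 15*73) = 316065 + (30360 - 1095) = 316065 + 29265 = 345330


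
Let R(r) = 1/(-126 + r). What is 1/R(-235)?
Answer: -361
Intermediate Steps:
1/R(-235) = 1/(1/(-126 - 235)) = 1/(1/(-361)) = 1/(-1/361) = -361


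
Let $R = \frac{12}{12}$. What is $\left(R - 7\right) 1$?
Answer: $-6$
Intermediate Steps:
$R = 1$ ($R = 12 \cdot \frac{1}{12} = 1$)
$\left(R - 7\right) 1 = \left(1 - 7\right) 1 = \left(-6\right) 1 = -6$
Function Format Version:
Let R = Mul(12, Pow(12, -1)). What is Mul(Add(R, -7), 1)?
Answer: -6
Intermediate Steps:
R = 1 (R = Mul(12, Rational(1, 12)) = 1)
Mul(Add(R, -7), 1) = Mul(Add(1, -7), 1) = Mul(-6, 1) = -6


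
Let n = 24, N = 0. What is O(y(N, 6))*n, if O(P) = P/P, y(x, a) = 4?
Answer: 24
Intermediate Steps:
O(P) = 1
O(y(N, 6))*n = 1*24 = 24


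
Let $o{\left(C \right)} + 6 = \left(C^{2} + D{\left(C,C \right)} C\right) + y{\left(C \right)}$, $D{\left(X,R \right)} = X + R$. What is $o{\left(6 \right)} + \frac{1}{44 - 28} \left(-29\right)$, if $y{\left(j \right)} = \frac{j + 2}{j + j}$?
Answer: $\frac{4841}{48} \approx 100.85$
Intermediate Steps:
$y{\left(j \right)} = \frac{2 + j}{2 j}$
$D{\left(X,R \right)} = R + X$
$o{\left(C \right)} = -6 + 3 C^{2} + \frac{2 + C}{2 C}$ ($o{\left(C \right)} = -6 + \left(\left(C^{2} + \left(C + C\right) C\right) + \frac{2 + C}{2 C}\right) = -6 + \left(\left(C^{2} + 2 C C\right) + \frac{2 + C}{2 C}\right) = -6 + \left(\left(C^{2} + 2 C^{2}\right) + \frac{2 + C}{2 C}\right) = -6 + \left(3 C^{2} + \frac{2 + C}{2 C}\right) = -6 + 3 C^{2} + \frac{2 + C}{2 C}$)
$o{\left(6 \right)} + \frac{1}{44 - 28} \left(-29\right) = \left(- \frac{11}{2} + \frac{1}{6} + 3 \cdot 6^{2}\right) + \frac{1}{44 - 28} \left(-29\right) = \left(- \frac{11}{2} + \frac{1}{6} + 3 \cdot 36\right) + \frac{1}{16} \left(-29\right) = \left(- \frac{11}{2} + \frac{1}{6} + 108\right) + \frac{1}{16} \left(-29\right) = \frac{308}{3} - \frac{29}{16} = \frac{4841}{48}$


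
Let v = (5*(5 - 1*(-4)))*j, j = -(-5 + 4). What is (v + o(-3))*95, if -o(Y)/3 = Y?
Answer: 5130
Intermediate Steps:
o(Y) = -3*Y
j = 1 (j = -1*(-1) = 1)
v = 45 (v = (5*(5 - 1*(-4)))*1 = (5*(5 + 4))*1 = (5*9)*1 = 45*1 = 45)
(v + o(-3))*95 = (45 - 3*(-3))*95 = (45 + 9)*95 = 54*95 = 5130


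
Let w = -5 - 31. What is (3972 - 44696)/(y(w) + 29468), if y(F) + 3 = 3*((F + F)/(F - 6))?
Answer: -285068/206291 ≈ -1.3819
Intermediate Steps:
w = -36
y(F) = -3 + 6*F/(-6 + F) (y(F) = -3 + 3*((F + F)/(F - 6)) = -3 + 3*((2*F)/(-6 + F)) = -3 + 3*(2*F/(-6 + F)) = -3 + 6*F/(-6 + F))
(3972 - 44696)/(y(w) + 29468) = (3972 - 44696)/(3*(6 - 36)/(-6 - 36) + 29468) = -40724/(3*(-30)/(-42) + 29468) = -40724/(3*(-1/42)*(-30) + 29468) = -40724/(15/7 + 29468) = -40724/206291/7 = -40724*7/206291 = -285068/206291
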